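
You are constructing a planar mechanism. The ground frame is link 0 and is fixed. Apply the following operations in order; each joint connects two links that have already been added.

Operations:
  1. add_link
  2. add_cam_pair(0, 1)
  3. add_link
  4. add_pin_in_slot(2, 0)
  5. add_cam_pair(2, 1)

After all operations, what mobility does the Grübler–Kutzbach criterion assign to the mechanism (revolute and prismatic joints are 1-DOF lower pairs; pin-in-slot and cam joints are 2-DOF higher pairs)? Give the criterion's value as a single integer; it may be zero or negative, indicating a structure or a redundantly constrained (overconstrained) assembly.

link 0 = ground. State L|J1|J2 = 1|0|0
+link1  2|0|0
C(0,1) f=2→J2  2|0|1
+link2  3|0|1
PS(2,0) f=2→J2  3|0|2
C(2,1) f=2→J2  3|0|3
M = 3(3−1)−2·0−3 = 6−0−3 = 3

M = 3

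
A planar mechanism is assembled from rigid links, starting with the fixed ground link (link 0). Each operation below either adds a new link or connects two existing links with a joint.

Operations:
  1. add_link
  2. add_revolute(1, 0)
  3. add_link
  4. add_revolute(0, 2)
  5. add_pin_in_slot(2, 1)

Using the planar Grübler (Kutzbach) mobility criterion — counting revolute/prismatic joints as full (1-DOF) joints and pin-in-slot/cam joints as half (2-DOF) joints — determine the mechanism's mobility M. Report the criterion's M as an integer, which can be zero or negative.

[1;0;0] (link 0 is ground)
L+ [2;0;0]
R(1,0)∈J1 [2;1;0]
L+ [3;1;0]
R(0,2)∈J1 [3;2;0]
PS(2,1)∈J2 [3;2;1]
mobility = 6 − 4 − 1 = 1

M = 1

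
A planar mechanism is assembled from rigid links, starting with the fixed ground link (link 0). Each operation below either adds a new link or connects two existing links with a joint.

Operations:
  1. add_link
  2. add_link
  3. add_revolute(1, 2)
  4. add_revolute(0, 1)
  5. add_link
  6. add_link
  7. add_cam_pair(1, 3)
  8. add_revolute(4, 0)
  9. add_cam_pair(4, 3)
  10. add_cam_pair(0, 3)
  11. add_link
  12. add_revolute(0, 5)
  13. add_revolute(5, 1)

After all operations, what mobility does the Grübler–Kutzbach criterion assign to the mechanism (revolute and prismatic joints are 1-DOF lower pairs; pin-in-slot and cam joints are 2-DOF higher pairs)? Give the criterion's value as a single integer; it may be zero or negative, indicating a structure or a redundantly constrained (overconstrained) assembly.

link 0 = ground. State L|J1|J2 = 1|0|0
+link1  2|0|0
+link2  3|0|0
R(1,2) f=1→J1  3|1|0
R(0,1) f=1→J1  3|2|0
+link3  4|2|0
+link4  5|2|0
C(1,3) f=2→J2  5|2|1
R(4,0) f=1→J1  5|3|1
C(4,3) f=2→J2  5|3|2
C(0,3) f=2→J2  5|3|3
+link5  6|3|3
R(0,5) f=1→J1  6|4|3
R(5,1) f=1→J1  6|5|3
M = 3(6−1)−2·5−3 = 15−10−3 = 2

M = 2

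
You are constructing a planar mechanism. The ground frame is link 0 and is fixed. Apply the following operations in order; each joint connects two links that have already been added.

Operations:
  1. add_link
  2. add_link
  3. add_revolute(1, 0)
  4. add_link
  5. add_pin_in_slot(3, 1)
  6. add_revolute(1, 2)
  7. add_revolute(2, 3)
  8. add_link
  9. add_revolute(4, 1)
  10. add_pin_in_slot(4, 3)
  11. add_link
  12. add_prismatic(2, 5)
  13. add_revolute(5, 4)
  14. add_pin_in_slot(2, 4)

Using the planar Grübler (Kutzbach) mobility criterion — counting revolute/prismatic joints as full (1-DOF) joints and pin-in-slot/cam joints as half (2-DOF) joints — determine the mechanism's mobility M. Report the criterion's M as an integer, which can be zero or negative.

M = 0

[1;0;0] (link 0 is ground)
L+ [2;0;0]
L+ [3;0;0]
R(1,0)∈J1 [3;1;0]
L+ [4;1;0]
PS(3,1)∈J2 [4;1;1]
R(1,2)∈J1 [4;2;1]
R(2,3)∈J1 [4;3;1]
L+ [5;3;1]
R(4,1)∈J1 [5;4;1]
PS(4,3)∈J2 [5;4;2]
L+ [6;4;2]
P(2,5)∈J1 [6;5;2]
R(5,4)∈J1 [6;6;2]
PS(2,4)∈J2 [6;6;3]
mobility = 15 − 12 − 3 = 0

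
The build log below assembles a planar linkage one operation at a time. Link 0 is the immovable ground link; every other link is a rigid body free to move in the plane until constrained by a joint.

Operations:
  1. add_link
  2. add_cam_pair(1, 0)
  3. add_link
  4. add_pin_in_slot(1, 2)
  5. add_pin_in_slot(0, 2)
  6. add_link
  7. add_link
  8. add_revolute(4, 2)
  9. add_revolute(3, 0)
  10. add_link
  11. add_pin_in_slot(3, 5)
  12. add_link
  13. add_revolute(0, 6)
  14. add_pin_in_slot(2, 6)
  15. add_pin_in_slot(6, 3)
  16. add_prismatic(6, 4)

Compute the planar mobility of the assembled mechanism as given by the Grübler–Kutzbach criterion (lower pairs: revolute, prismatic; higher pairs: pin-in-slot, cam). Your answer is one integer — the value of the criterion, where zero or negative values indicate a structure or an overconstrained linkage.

M = 4

ground; <1,0,0>
#1 <2,0,0>
C:1↔0 J2 <2,0,1>
#2 <3,0,1>
PS:1↔2 J2 <3,0,2>
PS:0↔2 J2 <3,0,3>
#3 <4,0,3>
#4 <5,0,3>
R:4↔2 J1 <5,1,3>
R:3↔0 J1 <5,2,3>
#5 <6,2,3>
PS:3↔5 J2 <6,2,4>
#6 <7,2,4>
R:0↔6 J1 <7,3,4>
PS:2↔6 J2 <7,3,5>
PS:6↔3 J2 <7,3,6>
P:6↔4 J1 <7,4,6>
3×6 − 2×4 − 1×6 = 4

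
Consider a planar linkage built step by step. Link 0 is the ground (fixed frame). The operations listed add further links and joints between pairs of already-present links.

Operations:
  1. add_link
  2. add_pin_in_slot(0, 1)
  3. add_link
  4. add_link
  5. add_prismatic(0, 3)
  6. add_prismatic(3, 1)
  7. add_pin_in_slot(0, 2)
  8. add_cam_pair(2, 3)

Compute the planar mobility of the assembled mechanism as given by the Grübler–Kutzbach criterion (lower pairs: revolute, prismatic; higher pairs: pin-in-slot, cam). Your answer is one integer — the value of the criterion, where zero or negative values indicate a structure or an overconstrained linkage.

[1;0;0] (link 0 is ground)
L+ [2;0;0]
PS(0,1)∈J2 [2;0;1]
L+ [3;0;1]
L+ [4;0;1]
P(0,3)∈J1 [4;1;1]
P(3,1)∈J1 [4;2;1]
PS(0,2)∈J2 [4;2;2]
C(2,3)∈J2 [4;2;3]
mobility = 9 − 4 − 3 = 2

M = 2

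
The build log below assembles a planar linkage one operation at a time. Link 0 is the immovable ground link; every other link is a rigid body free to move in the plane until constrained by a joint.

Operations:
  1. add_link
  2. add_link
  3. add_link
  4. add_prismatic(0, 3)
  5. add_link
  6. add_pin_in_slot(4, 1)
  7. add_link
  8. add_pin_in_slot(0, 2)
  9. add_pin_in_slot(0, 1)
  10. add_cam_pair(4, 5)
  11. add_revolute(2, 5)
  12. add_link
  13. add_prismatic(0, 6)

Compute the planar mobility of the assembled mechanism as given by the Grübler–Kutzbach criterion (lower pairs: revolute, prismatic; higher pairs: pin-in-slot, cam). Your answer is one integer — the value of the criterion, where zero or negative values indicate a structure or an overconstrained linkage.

[1;0;0] (link 0 is ground)
L+ [2;0;0]
L+ [3;0;0]
L+ [4;0;0]
P(0,3)∈J1 [4;1;0]
L+ [5;1;0]
PS(4,1)∈J2 [5;1;1]
L+ [6;1;1]
PS(0,2)∈J2 [6;1;2]
PS(0,1)∈J2 [6;1;3]
C(4,5)∈J2 [6;1;4]
R(2,5)∈J1 [6;2;4]
L+ [7;2;4]
P(0,6)∈J1 [7;3;4]
mobility = 18 − 6 − 4 = 8

M = 8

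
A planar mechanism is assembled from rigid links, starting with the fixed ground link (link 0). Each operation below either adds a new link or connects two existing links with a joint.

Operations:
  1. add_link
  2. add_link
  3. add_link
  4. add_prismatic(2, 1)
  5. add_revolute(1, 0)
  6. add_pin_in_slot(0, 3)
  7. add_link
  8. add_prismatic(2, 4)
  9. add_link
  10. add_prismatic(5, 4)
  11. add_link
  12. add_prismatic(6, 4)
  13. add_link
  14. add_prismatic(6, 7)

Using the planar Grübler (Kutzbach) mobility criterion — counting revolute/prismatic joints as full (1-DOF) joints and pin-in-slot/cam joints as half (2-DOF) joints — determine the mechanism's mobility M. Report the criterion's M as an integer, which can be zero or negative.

M = 8

(L,J1,J2)=(1,0,0); link0 fixed
link1: (2,0,0)
link2: (3,0,0)
link3: (4,0,0)
P 2-1 [J1]: (4,1,0)
R 1-0 [J1]: (4,2,0)
PS 0-3 [J2]: (4,2,1)
link4: (5,2,1)
P 2-4 [J1]: (5,3,1)
link5: (6,3,1)
P 5-4 [J1]: (6,4,1)
link6: (7,4,1)
P 6-4 [J1]: (7,5,1)
link7: (8,5,1)
P 6-7 [J1]: (8,6,1)
Grübler: 3·7 − 2·6 − 1 = 8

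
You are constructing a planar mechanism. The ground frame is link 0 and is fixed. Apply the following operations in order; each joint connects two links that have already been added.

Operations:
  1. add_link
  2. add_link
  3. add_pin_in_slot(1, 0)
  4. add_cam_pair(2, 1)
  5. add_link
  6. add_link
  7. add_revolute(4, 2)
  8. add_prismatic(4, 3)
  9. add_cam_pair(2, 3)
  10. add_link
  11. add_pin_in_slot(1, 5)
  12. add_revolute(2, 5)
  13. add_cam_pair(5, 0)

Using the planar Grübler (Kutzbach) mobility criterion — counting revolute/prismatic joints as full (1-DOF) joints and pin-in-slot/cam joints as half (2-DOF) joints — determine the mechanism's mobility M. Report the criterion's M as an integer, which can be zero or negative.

[1;0;0] (link 0 is ground)
L+ [2;0;0]
L+ [3;0;0]
PS(1,0)∈J2 [3;0;1]
C(2,1)∈J2 [3;0;2]
L+ [4;0;2]
L+ [5;0;2]
R(4,2)∈J1 [5;1;2]
P(4,3)∈J1 [5;2;2]
C(2,3)∈J2 [5;2;3]
L+ [6;2;3]
PS(1,5)∈J2 [6;2;4]
R(2,5)∈J1 [6;3;4]
C(5,0)∈J2 [6;3;5]
mobility = 15 − 6 − 5 = 4

M = 4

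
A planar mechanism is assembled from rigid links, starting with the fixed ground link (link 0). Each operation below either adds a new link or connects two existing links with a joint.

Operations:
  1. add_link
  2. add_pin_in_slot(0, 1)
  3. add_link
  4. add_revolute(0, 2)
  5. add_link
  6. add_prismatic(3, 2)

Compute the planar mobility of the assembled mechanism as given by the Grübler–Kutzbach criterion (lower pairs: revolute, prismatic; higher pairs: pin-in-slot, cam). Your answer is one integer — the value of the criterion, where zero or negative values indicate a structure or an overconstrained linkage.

link 0 = ground. State L|J1|J2 = 1|0|0
+link1  2|0|0
PS(0,1) f=2→J2  2|0|1
+link2  3|0|1
R(0,2) f=1→J1  3|1|1
+link3  4|1|1
P(3,2) f=1→J1  4|2|1
M = 3(4−1)−2·2−1 = 9−4−1 = 4

M = 4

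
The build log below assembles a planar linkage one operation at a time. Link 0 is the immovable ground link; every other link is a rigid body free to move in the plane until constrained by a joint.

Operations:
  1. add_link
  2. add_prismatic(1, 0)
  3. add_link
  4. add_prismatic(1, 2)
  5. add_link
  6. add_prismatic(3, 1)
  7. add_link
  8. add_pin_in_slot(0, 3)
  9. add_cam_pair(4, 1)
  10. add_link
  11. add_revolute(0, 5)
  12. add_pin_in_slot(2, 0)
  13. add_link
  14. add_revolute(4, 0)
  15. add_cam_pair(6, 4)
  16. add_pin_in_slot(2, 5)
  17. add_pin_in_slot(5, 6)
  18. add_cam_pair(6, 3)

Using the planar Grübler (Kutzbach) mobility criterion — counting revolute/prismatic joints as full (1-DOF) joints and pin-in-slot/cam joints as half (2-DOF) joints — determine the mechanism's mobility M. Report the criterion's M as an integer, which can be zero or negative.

[1;0;0] (link 0 is ground)
L+ [2;0;0]
P(1,0)∈J1 [2;1;0]
L+ [3;1;0]
P(1,2)∈J1 [3;2;0]
L+ [4;2;0]
P(3,1)∈J1 [4;3;0]
L+ [5;3;0]
PS(0,3)∈J2 [5;3;1]
C(4,1)∈J2 [5;3;2]
L+ [6;3;2]
R(0,5)∈J1 [6;4;2]
PS(2,0)∈J2 [6;4;3]
L+ [7;4;3]
R(4,0)∈J1 [7;5;3]
C(6,4)∈J2 [7;5;4]
PS(2,5)∈J2 [7;5;5]
PS(5,6)∈J2 [7;5;6]
C(6,3)∈J2 [7;5;7]
mobility = 18 − 10 − 7 = 1

M = 1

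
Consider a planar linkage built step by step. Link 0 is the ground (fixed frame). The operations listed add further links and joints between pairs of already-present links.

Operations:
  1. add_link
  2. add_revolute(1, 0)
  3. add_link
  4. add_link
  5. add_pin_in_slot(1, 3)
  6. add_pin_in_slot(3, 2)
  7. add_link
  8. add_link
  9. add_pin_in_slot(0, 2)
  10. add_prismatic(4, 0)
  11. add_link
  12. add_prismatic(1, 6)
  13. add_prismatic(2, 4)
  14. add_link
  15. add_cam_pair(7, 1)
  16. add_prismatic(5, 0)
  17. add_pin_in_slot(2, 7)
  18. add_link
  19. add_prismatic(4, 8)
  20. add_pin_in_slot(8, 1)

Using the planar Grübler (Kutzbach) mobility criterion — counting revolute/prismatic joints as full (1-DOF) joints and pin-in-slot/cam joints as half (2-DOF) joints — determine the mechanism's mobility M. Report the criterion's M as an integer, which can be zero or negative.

L=1 J1=0 J2=0
add link → L=2 J1=0 J2=0
R@1,0 dof=1 J1 → L=2 J1=1 J2=0
add link → L=3 J1=1 J2=0
add link → L=4 J1=1 J2=0
PS@1,3 dof=2 J2 → L=4 J1=1 J2=1
PS@3,2 dof=2 J2 → L=4 J1=1 J2=2
add link → L=5 J1=1 J2=2
add link → L=6 J1=1 J2=2
PS@0,2 dof=2 J2 → L=6 J1=1 J2=3
P@4,0 dof=1 J1 → L=6 J1=2 J2=3
add link → L=7 J1=2 J2=3
P@1,6 dof=1 J1 → L=7 J1=3 J2=3
P@2,4 dof=1 J1 → L=7 J1=4 J2=3
add link → L=8 J1=4 J2=3
C@7,1 dof=2 J2 → L=8 J1=4 J2=4
P@5,0 dof=1 J1 → L=8 J1=5 J2=4
PS@2,7 dof=2 J2 → L=8 J1=5 J2=5
add link → L=9 J1=5 J2=5
P@4,8 dof=1 J1 → L=9 J1=6 J2=5
PS@8,1 dof=2 J2 → L=9 J1=6 J2=6
M=3(L−1)−2J1−J2=3·8−2·6−6=6

M = 6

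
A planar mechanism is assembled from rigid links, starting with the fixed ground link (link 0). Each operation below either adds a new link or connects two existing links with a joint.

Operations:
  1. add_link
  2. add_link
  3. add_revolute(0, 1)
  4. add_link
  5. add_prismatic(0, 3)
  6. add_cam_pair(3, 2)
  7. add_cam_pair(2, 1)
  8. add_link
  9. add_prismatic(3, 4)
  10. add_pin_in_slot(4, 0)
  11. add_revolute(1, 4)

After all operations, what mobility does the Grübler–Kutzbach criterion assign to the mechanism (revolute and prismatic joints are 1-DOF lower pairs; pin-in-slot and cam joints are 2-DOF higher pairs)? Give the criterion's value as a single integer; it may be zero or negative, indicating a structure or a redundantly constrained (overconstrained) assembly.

M = 1

(L,J1,J2)=(1,0,0); link0 fixed
link1: (2,0,0)
link2: (3,0,0)
R 0-1 [J1]: (3,1,0)
link3: (4,1,0)
P 0-3 [J1]: (4,2,0)
C 3-2 [J2]: (4,2,1)
C 2-1 [J2]: (4,2,2)
link4: (5,2,2)
P 3-4 [J1]: (5,3,2)
PS 4-0 [J2]: (5,3,3)
R 1-4 [J1]: (5,4,3)
Grübler: 3·4 − 2·4 − 3 = 1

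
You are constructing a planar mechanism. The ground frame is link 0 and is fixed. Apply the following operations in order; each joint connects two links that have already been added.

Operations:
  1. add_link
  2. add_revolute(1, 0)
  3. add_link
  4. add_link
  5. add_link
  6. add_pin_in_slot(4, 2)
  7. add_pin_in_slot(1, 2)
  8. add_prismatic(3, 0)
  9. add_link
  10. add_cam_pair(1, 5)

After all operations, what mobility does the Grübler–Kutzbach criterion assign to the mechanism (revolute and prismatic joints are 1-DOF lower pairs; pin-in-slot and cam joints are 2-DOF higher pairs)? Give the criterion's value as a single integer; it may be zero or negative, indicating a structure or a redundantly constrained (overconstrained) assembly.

M = 8

ground; <1,0,0>
#1 <2,0,0>
R:1↔0 J1 <2,1,0>
#2 <3,1,0>
#3 <4,1,0>
#4 <5,1,0>
PS:4↔2 J2 <5,1,1>
PS:1↔2 J2 <5,1,2>
P:3↔0 J1 <5,2,2>
#5 <6,2,2>
C:1↔5 J2 <6,2,3>
3×5 − 2×2 − 1×3 = 8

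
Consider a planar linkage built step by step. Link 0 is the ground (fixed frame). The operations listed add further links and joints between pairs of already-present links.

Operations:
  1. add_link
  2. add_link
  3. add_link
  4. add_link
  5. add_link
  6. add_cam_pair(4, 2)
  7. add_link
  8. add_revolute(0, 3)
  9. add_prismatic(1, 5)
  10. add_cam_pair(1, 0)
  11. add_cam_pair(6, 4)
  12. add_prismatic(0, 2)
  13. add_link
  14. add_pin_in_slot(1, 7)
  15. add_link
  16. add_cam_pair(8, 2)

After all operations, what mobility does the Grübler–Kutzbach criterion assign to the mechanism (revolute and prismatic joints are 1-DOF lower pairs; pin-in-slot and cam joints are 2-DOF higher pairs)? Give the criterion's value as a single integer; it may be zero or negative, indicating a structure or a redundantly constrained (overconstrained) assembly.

M = 13

ground; <1,0,0>
#1 <2,0,0>
#2 <3,0,0>
#3 <4,0,0>
#4 <5,0,0>
#5 <6,0,0>
C:4↔2 J2 <6,0,1>
#6 <7,0,1>
R:0↔3 J1 <7,1,1>
P:1↔5 J1 <7,2,1>
C:1↔0 J2 <7,2,2>
C:6↔4 J2 <7,2,3>
P:0↔2 J1 <7,3,3>
#7 <8,3,3>
PS:1↔7 J2 <8,3,4>
#8 <9,3,4>
C:8↔2 J2 <9,3,5>
3×8 − 2×3 − 1×5 = 13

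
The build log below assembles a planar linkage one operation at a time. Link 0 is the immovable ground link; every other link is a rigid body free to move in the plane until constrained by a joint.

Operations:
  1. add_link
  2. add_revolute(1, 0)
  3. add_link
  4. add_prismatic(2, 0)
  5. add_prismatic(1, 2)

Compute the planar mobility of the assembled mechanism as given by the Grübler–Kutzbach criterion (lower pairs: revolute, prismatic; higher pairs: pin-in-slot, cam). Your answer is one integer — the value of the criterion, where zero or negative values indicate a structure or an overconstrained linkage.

[1;0;0] (link 0 is ground)
L+ [2;0;0]
R(1,0)∈J1 [2;1;0]
L+ [3;1;0]
P(2,0)∈J1 [3;2;0]
P(1,2)∈J1 [3;3;0]
mobility = 6 − 6 − 0 = 0

M = 0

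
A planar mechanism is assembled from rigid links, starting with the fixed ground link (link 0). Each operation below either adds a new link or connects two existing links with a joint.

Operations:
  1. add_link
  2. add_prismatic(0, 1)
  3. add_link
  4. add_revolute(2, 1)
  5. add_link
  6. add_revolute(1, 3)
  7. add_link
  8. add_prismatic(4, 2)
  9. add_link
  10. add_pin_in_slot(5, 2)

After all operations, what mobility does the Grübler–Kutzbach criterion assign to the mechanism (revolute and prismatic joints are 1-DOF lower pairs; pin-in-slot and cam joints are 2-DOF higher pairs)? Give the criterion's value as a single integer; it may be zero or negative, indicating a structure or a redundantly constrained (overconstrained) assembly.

L=1 J1=0 J2=0
add link → L=2 J1=0 J2=0
P@0,1 dof=1 J1 → L=2 J1=1 J2=0
add link → L=3 J1=1 J2=0
R@2,1 dof=1 J1 → L=3 J1=2 J2=0
add link → L=4 J1=2 J2=0
R@1,3 dof=1 J1 → L=4 J1=3 J2=0
add link → L=5 J1=3 J2=0
P@4,2 dof=1 J1 → L=5 J1=4 J2=0
add link → L=6 J1=4 J2=0
PS@5,2 dof=2 J2 → L=6 J1=4 J2=1
M=3(L−1)−2J1−J2=3·5−2·4−1=6

M = 6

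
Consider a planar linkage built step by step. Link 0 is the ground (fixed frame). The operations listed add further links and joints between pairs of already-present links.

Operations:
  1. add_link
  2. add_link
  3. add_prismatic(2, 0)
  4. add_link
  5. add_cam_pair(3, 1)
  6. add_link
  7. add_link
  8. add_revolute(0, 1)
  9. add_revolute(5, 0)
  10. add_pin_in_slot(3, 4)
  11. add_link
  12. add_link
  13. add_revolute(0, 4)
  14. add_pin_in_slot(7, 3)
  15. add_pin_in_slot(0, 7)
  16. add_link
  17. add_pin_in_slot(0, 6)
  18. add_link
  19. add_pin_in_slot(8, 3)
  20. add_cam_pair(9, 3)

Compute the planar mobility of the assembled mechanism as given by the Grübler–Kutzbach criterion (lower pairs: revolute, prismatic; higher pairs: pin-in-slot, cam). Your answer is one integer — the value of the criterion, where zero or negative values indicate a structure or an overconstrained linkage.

M = 12

L=1 J1=0 J2=0
add link → L=2 J1=0 J2=0
add link → L=3 J1=0 J2=0
P@2,0 dof=1 J1 → L=3 J1=1 J2=0
add link → L=4 J1=1 J2=0
C@3,1 dof=2 J2 → L=4 J1=1 J2=1
add link → L=5 J1=1 J2=1
add link → L=6 J1=1 J2=1
R@0,1 dof=1 J1 → L=6 J1=2 J2=1
R@5,0 dof=1 J1 → L=6 J1=3 J2=1
PS@3,4 dof=2 J2 → L=6 J1=3 J2=2
add link → L=7 J1=3 J2=2
add link → L=8 J1=3 J2=2
R@0,4 dof=1 J1 → L=8 J1=4 J2=2
PS@7,3 dof=2 J2 → L=8 J1=4 J2=3
PS@0,7 dof=2 J2 → L=8 J1=4 J2=4
add link → L=9 J1=4 J2=4
PS@0,6 dof=2 J2 → L=9 J1=4 J2=5
add link → L=10 J1=4 J2=5
PS@8,3 dof=2 J2 → L=10 J1=4 J2=6
C@9,3 dof=2 J2 → L=10 J1=4 J2=7
M=3(L−1)−2J1−J2=3·9−2·4−7=12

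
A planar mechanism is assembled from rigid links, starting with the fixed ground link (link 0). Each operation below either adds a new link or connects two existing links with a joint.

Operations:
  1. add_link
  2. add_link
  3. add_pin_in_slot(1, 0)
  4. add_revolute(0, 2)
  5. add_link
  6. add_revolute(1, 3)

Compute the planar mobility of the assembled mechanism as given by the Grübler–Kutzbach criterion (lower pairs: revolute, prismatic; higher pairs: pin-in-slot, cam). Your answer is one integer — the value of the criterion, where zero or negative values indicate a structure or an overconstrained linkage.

M = 4

ground; <1,0,0>
#1 <2,0,0>
#2 <3,0,0>
PS:1↔0 J2 <3,0,1>
R:0↔2 J1 <3,1,1>
#3 <4,1,1>
R:1↔3 J1 <4,2,1>
3×3 − 2×2 − 1×1 = 4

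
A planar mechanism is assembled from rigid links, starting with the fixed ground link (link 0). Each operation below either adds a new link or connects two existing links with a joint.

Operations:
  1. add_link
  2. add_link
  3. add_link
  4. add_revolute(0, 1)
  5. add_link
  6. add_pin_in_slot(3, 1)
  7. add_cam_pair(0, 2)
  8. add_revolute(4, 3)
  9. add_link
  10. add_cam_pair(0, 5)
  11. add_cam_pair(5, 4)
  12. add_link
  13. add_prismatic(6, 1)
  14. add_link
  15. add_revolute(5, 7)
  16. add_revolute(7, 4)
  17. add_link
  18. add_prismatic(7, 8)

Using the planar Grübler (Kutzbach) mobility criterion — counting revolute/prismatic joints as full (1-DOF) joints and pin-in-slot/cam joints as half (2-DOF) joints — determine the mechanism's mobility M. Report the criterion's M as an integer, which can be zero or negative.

(L,J1,J2)=(1,0,0); link0 fixed
link1: (2,0,0)
link2: (3,0,0)
link3: (4,0,0)
R 0-1 [J1]: (4,1,0)
link4: (5,1,0)
PS 3-1 [J2]: (5,1,1)
C 0-2 [J2]: (5,1,2)
R 4-3 [J1]: (5,2,2)
link5: (6,2,2)
C 0-5 [J2]: (6,2,3)
C 5-4 [J2]: (6,2,4)
link6: (7,2,4)
P 6-1 [J1]: (7,3,4)
link7: (8,3,4)
R 5-7 [J1]: (8,4,4)
R 7-4 [J1]: (8,5,4)
link8: (9,5,4)
P 7-8 [J1]: (9,6,4)
Grübler: 3·8 − 2·6 − 4 = 8

M = 8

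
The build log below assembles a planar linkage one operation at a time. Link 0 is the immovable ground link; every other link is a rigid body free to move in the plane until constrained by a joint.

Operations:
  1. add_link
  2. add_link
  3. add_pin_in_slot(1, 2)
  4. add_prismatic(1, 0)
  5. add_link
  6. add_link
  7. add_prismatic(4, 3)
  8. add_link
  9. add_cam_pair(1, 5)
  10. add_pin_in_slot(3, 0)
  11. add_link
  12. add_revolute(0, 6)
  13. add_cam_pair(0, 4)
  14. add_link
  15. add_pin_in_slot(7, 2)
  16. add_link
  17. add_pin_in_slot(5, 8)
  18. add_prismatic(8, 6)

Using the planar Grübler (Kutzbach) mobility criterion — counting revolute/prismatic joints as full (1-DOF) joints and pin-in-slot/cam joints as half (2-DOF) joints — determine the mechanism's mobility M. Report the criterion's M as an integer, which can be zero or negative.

(L,J1,J2)=(1,0,0); link0 fixed
link1: (2,0,0)
link2: (3,0,0)
PS 1-2 [J2]: (3,0,1)
P 1-0 [J1]: (3,1,1)
link3: (4,1,1)
link4: (5,1,1)
P 4-3 [J1]: (5,2,1)
link5: (6,2,1)
C 1-5 [J2]: (6,2,2)
PS 3-0 [J2]: (6,2,3)
link6: (7,2,3)
R 0-6 [J1]: (7,3,3)
C 0-4 [J2]: (7,3,4)
link7: (8,3,4)
PS 7-2 [J2]: (8,3,5)
link8: (9,3,5)
PS 5-8 [J2]: (9,3,6)
P 8-6 [J1]: (9,4,6)
Grübler: 3·8 − 2·4 − 6 = 10

M = 10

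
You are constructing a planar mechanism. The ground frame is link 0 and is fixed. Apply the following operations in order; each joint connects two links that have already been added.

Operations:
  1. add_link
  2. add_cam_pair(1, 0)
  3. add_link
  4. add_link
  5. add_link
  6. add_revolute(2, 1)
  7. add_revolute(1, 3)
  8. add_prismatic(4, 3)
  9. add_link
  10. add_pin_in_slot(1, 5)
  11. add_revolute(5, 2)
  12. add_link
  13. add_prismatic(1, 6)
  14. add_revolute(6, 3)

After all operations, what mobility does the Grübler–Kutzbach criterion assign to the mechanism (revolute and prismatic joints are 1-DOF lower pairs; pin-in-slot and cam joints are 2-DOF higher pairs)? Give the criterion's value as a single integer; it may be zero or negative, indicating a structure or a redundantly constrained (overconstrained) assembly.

M = 4

(L,J1,J2)=(1,0,0); link0 fixed
link1: (2,0,0)
C 1-0 [J2]: (2,0,1)
link2: (3,0,1)
link3: (4,0,1)
link4: (5,0,1)
R 2-1 [J1]: (5,1,1)
R 1-3 [J1]: (5,2,1)
P 4-3 [J1]: (5,3,1)
link5: (6,3,1)
PS 1-5 [J2]: (6,3,2)
R 5-2 [J1]: (6,4,2)
link6: (7,4,2)
P 1-6 [J1]: (7,5,2)
R 6-3 [J1]: (7,6,2)
Grübler: 3·6 − 2·6 − 2 = 4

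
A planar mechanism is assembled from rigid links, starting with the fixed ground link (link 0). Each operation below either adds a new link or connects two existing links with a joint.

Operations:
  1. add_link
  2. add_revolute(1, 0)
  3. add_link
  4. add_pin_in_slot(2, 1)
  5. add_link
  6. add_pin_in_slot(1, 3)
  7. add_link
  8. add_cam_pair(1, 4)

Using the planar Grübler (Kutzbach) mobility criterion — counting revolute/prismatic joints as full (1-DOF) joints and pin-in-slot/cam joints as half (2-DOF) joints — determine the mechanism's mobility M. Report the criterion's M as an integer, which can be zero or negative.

M = 7

[1;0;0] (link 0 is ground)
L+ [2;0;0]
R(1,0)∈J1 [2;1;0]
L+ [3;1;0]
PS(2,1)∈J2 [3;1;1]
L+ [4;1;1]
PS(1,3)∈J2 [4;1;2]
L+ [5;1;2]
C(1,4)∈J2 [5;1;3]
mobility = 12 − 2 − 3 = 7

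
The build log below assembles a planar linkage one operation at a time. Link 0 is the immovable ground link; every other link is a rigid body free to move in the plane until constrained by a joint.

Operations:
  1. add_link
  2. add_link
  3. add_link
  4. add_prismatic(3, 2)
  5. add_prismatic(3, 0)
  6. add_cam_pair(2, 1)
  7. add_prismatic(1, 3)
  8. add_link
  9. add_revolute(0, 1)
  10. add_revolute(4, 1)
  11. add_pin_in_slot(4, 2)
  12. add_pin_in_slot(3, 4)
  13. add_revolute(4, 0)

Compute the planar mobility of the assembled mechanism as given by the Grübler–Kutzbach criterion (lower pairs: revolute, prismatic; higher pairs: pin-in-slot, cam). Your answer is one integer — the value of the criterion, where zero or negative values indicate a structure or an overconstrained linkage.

M = -3

L=1 J1=0 J2=0
add link → L=2 J1=0 J2=0
add link → L=3 J1=0 J2=0
add link → L=4 J1=0 J2=0
P@3,2 dof=1 J1 → L=4 J1=1 J2=0
P@3,0 dof=1 J1 → L=4 J1=2 J2=0
C@2,1 dof=2 J2 → L=4 J1=2 J2=1
P@1,3 dof=1 J1 → L=4 J1=3 J2=1
add link → L=5 J1=3 J2=1
R@0,1 dof=1 J1 → L=5 J1=4 J2=1
R@4,1 dof=1 J1 → L=5 J1=5 J2=1
PS@4,2 dof=2 J2 → L=5 J1=5 J2=2
PS@3,4 dof=2 J2 → L=5 J1=5 J2=3
R@4,0 dof=1 J1 → L=5 J1=6 J2=3
M=3(L−1)−2J1−J2=3·4−2·6−3=-3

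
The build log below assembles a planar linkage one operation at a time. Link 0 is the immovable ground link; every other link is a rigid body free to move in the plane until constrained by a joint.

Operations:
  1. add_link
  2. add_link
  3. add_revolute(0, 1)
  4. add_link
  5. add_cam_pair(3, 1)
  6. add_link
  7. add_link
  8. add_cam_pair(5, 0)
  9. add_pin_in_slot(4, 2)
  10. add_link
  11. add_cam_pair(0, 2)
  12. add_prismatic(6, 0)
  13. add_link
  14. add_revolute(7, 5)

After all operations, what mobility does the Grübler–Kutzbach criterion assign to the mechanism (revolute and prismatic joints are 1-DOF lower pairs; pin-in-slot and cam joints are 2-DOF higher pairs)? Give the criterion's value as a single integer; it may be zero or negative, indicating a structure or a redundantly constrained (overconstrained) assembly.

(L,J1,J2)=(1,0,0); link0 fixed
link1: (2,0,0)
link2: (3,0,0)
R 0-1 [J1]: (3,1,0)
link3: (4,1,0)
C 3-1 [J2]: (4,1,1)
link4: (5,1,1)
link5: (6,1,1)
C 5-0 [J2]: (6,1,2)
PS 4-2 [J2]: (6,1,3)
link6: (7,1,3)
C 0-2 [J2]: (7,1,4)
P 6-0 [J1]: (7,2,4)
link7: (8,2,4)
R 7-5 [J1]: (8,3,4)
Grübler: 3·7 − 2·3 − 4 = 11

M = 11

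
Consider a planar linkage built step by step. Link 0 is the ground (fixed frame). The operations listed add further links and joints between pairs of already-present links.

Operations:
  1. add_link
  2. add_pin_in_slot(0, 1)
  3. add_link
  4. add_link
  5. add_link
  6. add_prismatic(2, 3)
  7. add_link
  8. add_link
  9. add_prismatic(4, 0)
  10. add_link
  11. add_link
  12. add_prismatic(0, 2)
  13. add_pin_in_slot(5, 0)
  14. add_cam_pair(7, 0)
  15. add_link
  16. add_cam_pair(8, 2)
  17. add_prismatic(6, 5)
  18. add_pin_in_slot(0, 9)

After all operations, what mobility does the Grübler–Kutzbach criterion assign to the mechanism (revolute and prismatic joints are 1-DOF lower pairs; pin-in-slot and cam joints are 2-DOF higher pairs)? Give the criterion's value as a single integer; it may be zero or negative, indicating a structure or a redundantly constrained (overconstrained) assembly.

M = 14

ground; <1,0,0>
#1 <2,0,0>
PS:0↔1 J2 <2,0,1>
#2 <3,0,1>
#3 <4,0,1>
#4 <5,0,1>
P:2↔3 J1 <5,1,1>
#5 <6,1,1>
#6 <7,1,1>
P:4↔0 J1 <7,2,1>
#7 <8,2,1>
#8 <9,2,1>
P:0↔2 J1 <9,3,1>
PS:5↔0 J2 <9,3,2>
C:7↔0 J2 <9,3,3>
#9 <10,3,3>
C:8↔2 J2 <10,3,4>
P:6↔5 J1 <10,4,4>
PS:0↔9 J2 <10,4,5>
3×9 − 2×4 − 1×5 = 14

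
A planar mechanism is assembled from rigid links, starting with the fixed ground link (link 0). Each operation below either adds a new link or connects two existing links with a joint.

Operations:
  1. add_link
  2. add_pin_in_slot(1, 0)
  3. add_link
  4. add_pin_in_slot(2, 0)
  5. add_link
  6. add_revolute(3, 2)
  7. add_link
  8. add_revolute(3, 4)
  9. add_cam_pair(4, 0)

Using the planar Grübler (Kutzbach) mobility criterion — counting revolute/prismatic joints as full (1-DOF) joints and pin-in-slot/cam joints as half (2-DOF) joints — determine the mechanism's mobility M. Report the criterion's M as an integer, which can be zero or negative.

[1;0;0] (link 0 is ground)
L+ [2;0;0]
PS(1,0)∈J2 [2;0;1]
L+ [3;0;1]
PS(2,0)∈J2 [3;0;2]
L+ [4;0;2]
R(3,2)∈J1 [4;1;2]
L+ [5;1;2]
R(3,4)∈J1 [5;2;2]
C(4,0)∈J2 [5;2;3]
mobility = 12 − 4 − 3 = 5

M = 5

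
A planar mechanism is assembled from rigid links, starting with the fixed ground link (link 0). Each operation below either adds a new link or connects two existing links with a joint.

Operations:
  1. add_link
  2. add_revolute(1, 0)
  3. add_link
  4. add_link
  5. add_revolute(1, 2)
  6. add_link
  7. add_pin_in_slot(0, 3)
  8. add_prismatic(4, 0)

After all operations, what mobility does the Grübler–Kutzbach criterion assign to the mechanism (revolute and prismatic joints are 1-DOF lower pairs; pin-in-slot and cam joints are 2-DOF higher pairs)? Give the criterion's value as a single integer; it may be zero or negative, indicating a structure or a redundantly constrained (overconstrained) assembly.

(L,J1,J2)=(1,0,0); link0 fixed
link1: (2,0,0)
R 1-0 [J1]: (2,1,0)
link2: (3,1,0)
link3: (4,1,0)
R 1-2 [J1]: (4,2,0)
link4: (5,2,0)
PS 0-3 [J2]: (5,2,1)
P 4-0 [J1]: (5,3,1)
Grübler: 3·4 − 2·3 − 1 = 5

M = 5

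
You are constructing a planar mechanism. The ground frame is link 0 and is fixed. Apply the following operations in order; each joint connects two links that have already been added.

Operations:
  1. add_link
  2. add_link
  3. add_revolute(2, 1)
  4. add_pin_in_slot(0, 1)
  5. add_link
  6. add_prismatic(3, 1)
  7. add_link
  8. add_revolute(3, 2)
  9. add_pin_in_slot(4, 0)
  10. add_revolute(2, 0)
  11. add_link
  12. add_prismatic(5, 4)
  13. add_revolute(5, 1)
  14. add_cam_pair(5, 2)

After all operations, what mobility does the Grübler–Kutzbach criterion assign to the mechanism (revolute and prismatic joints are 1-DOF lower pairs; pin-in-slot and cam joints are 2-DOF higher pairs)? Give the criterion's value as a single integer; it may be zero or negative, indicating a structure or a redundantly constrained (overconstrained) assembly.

M = 0

ground; <1,0,0>
#1 <2,0,0>
#2 <3,0,0>
R:2↔1 J1 <3,1,0>
PS:0↔1 J2 <3,1,1>
#3 <4,1,1>
P:3↔1 J1 <4,2,1>
#4 <5,2,1>
R:3↔2 J1 <5,3,1>
PS:4↔0 J2 <5,3,2>
R:2↔0 J1 <5,4,2>
#5 <6,4,2>
P:5↔4 J1 <6,5,2>
R:5↔1 J1 <6,6,2>
C:5↔2 J2 <6,6,3>
3×5 − 2×6 − 1×3 = 0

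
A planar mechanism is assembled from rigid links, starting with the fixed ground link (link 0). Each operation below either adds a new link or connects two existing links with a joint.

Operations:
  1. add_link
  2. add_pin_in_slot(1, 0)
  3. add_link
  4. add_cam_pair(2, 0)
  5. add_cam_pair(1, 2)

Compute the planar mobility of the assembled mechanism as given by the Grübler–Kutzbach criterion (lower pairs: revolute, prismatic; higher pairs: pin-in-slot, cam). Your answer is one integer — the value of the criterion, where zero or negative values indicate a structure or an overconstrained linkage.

M = 3

[1;0;0] (link 0 is ground)
L+ [2;0;0]
PS(1,0)∈J2 [2;0;1]
L+ [3;0;1]
C(2,0)∈J2 [3;0;2]
C(1,2)∈J2 [3;0;3]
mobility = 6 − 0 − 3 = 3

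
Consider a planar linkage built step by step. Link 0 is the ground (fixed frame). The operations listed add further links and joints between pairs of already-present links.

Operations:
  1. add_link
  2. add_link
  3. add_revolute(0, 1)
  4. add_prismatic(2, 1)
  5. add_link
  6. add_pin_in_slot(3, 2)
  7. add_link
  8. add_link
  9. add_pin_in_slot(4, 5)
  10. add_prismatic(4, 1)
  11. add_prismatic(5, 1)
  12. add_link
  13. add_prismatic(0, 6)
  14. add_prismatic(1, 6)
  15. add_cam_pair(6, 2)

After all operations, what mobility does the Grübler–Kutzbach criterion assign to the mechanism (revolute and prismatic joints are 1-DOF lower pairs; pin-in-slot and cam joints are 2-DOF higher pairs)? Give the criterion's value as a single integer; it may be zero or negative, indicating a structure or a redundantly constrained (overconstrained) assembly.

link 0 = ground. State L|J1|J2 = 1|0|0
+link1  2|0|0
+link2  3|0|0
R(0,1) f=1→J1  3|1|0
P(2,1) f=1→J1  3|2|0
+link3  4|2|0
PS(3,2) f=2→J2  4|2|1
+link4  5|2|1
+link5  6|2|1
PS(4,5) f=2→J2  6|2|2
P(4,1) f=1→J1  6|3|2
P(5,1) f=1→J1  6|4|2
+link6  7|4|2
P(0,6) f=1→J1  7|5|2
P(1,6) f=1→J1  7|6|2
C(6,2) f=2→J2  7|6|3
M = 3(7−1)−2·6−3 = 18−12−3 = 3

M = 3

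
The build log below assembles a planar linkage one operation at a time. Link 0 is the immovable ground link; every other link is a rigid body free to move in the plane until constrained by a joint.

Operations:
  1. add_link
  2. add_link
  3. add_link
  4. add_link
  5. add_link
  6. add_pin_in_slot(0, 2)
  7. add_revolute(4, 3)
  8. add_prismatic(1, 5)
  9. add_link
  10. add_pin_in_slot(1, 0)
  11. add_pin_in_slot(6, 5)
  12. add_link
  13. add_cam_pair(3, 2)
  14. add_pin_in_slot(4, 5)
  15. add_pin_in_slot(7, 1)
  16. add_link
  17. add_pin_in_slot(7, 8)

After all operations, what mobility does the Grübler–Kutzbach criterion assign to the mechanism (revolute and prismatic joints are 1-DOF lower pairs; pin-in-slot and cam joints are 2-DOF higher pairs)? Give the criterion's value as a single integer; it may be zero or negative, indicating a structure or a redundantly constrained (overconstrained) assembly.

M = 13

(L,J1,J2)=(1,0,0); link0 fixed
link1: (2,0,0)
link2: (3,0,0)
link3: (4,0,0)
link4: (5,0,0)
link5: (6,0,0)
PS 0-2 [J2]: (6,0,1)
R 4-3 [J1]: (6,1,1)
P 1-5 [J1]: (6,2,1)
link6: (7,2,1)
PS 1-0 [J2]: (7,2,2)
PS 6-5 [J2]: (7,2,3)
link7: (8,2,3)
C 3-2 [J2]: (8,2,4)
PS 4-5 [J2]: (8,2,5)
PS 7-1 [J2]: (8,2,6)
link8: (9,2,6)
PS 7-8 [J2]: (9,2,7)
Grübler: 3·8 − 2·2 − 7 = 13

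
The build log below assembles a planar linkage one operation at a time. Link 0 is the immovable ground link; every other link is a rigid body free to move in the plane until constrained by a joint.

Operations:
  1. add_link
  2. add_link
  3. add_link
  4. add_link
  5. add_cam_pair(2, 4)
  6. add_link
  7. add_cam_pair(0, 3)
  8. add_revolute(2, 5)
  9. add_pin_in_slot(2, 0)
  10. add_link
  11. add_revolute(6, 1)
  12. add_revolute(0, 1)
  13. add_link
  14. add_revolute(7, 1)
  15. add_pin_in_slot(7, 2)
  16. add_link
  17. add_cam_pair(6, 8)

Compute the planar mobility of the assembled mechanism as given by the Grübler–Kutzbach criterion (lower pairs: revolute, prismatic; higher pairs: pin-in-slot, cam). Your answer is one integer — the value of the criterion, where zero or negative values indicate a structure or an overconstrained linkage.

[1;0;0] (link 0 is ground)
L+ [2;0;0]
L+ [3;0;0]
L+ [4;0;0]
L+ [5;0;0]
C(2,4)∈J2 [5;0;1]
L+ [6;0;1]
C(0,3)∈J2 [6;0;2]
R(2,5)∈J1 [6;1;2]
PS(2,0)∈J2 [6;1;3]
L+ [7;1;3]
R(6,1)∈J1 [7;2;3]
R(0,1)∈J1 [7;3;3]
L+ [8;3;3]
R(7,1)∈J1 [8;4;3]
PS(7,2)∈J2 [8;4;4]
L+ [9;4;4]
C(6,8)∈J2 [9;4;5]
mobility = 24 − 8 − 5 = 11

M = 11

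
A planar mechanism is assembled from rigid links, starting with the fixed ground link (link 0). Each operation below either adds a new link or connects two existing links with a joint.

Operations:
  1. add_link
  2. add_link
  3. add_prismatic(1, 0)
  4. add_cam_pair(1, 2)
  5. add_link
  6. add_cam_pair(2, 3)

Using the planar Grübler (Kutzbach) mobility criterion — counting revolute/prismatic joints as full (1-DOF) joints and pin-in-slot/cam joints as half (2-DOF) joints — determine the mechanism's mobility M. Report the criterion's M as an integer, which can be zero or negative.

L=1 J1=0 J2=0
add link → L=2 J1=0 J2=0
add link → L=3 J1=0 J2=0
P@1,0 dof=1 J1 → L=3 J1=1 J2=0
C@1,2 dof=2 J2 → L=3 J1=1 J2=1
add link → L=4 J1=1 J2=1
C@2,3 dof=2 J2 → L=4 J1=1 J2=2
M=3(L−1)−2J1−J2=3·3−2·1−2=5

M = 5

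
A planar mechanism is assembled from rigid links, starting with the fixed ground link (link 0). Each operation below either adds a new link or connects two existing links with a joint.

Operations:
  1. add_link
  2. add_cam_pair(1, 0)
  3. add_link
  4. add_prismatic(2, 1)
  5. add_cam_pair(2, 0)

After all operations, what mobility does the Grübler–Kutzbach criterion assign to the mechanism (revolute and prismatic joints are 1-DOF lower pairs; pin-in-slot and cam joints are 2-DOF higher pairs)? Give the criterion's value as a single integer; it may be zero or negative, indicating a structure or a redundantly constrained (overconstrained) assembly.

M = 2

ground; <1,0,0>
#1 <2,0,0>
C:1↔0 J2 <2,0,1>
#2 <3,0,1>
P:2↔1 J1 <3,1,1>
C:2↔0 J2 <3,1,2>
3×2 − 2×1 − 1×2 = 2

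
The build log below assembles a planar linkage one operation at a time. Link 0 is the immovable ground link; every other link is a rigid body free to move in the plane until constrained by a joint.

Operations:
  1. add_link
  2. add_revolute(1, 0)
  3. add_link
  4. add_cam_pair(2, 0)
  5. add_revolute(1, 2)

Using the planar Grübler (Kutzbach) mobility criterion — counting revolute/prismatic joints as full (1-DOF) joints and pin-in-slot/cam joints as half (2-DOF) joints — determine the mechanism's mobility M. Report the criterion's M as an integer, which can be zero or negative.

[1;0;0] (link 0 is ground)
L+ [2;0;0]
R(1,0)∈J1 [2;1;0]
L+ [3;1;0]
C(2,0)∈J2 [3;1;1]
R(1,2)∈J1 [3;2;1]
mobility = 6 − 4 − 1 = 1

M = 1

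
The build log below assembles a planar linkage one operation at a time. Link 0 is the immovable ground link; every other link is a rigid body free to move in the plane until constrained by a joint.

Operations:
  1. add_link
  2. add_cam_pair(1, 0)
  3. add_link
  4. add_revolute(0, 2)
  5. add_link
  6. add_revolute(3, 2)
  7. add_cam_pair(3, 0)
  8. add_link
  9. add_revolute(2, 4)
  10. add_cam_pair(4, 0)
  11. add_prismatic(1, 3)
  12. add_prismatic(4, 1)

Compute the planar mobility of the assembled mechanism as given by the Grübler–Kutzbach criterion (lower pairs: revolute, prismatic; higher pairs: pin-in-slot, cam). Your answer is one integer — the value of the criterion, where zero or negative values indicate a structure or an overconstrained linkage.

[1;0;0] (link 0 is ground)
L+ [2;0;0]
C(1,0)∈J2 [2;0;1]
L+ [3;0;1]
R(0,2)∈J1 [3;1;1]
L+ [4;1;1]
R(3,2)∈J1 [4;2;1]
C(3,0)∈J2 [4;2;2]
L+ [5;2;2]
R(2,4)∈J1 [5;3;2]
C(4,0)∈J2 [5;3;3]
P(1,3)∈J1 [5;4;3]
P(4,1)∈J1 [5;5;3]
mobility = 12 − 10 − 3 = -1

M = -1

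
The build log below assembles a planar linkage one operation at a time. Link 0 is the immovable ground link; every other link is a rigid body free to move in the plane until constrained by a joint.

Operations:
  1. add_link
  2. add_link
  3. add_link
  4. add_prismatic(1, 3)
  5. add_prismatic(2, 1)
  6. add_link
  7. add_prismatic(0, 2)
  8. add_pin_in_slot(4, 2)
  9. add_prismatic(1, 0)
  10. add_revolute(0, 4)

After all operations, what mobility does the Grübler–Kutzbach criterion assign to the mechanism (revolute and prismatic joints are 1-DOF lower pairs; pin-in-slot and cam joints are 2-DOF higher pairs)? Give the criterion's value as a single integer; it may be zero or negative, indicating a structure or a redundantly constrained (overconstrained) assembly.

L=1 J1=0 J2=0
add link → L=2 J1=0 J2=0
add link → L=3 J1=0 J2=0
add link → L=4 J1=0 J2=0
P@1,3 dof=1 J1 → L=4 J1=1 J2=0
P@2,1 dof=1 J1 → L=4 J1=2 J2=0
add link → L=5 J1=2 J2=0
P@0,2 dof=1 J1 → L=5 J1=3 J2=0
PS@4,2 dof=2 J2 → L=5 J1=3 J2=1
P@1,0 dof=1 J1 → L=5 J1=4 J2=1
R@0,4 dof=1 J1 → L=5 J1=5 J2=1
M=3(L−1)−2J1−J2=3·4−2·5−1=1

M = 1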